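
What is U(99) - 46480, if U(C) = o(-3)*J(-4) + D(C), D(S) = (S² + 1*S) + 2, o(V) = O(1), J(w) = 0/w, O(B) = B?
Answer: -36578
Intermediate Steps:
J(w) = 0
o(V) = 1
D(S) = 2 + S + S² (D(S) = (S² + S) + 2 = (S + S²) + 2 = 2 + S + S²)
U(C) = 2 + C + C² (U(C) = 1*0 + (2 + C + C²) = 0 + (2 + C + C²) = 2 + C + C²)
U(99) - 46480 = (2 + 99 + 99²) - 46480 = (2 + 99 + 9801) - 46480 = 9902 - 46480 = -36578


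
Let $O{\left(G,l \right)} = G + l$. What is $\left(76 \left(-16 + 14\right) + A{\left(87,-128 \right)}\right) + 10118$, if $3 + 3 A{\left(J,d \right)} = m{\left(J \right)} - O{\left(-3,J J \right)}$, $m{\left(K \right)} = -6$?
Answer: $7441$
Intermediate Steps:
$A{\left(J,d \right)} = -2 - \frac{J^{2}}{3}$ ($A{\left(J,d \right)} = -1 + \frac{-6 - \left(-3 + J J\right)}{3} = -1 + \frac{-6 - \left(-3 + J^{2}\right)}{3} = -1 + \frac{-3 - J^{2}}{3} = -1 - \left(1 + \frac{J^{2}}{3}\right) = -2 - \frac{J^{2}}{3}$)
$\left(76 \left(-16 + 14\right) + A{\left(87,-128 \right)}\right) + 10118 = \left(76 \left(-16 + 14\right) - \left(2 + \frac{87^{2}}{3}\right)\right) + 10118 = \left(76 \left(-2\right) - 2525\right) + 10118 = \left(-152 - 2525\right) + 10118 = -2677 + 10118 = 7441$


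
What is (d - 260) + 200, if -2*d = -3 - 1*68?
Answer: -49/2 ≈ -24.500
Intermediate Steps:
d = 71/2 (d = -(-3 - 1*68)/2 = -(-3 - 68)/2 = -½*(-71) = 71/2 ≈ 35.500)
(d - 260) + 200 = (71/2 - 260) + 200 = -449/2 + 200 = -49/2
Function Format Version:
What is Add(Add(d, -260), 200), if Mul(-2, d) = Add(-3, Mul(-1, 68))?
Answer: Rational(-49, 2) ≈ -24.500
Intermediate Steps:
d = Rational(71, 2) (d = Mul(Rational(-1, 2), Add(-3, Mul(-1, 68))) = Mul(Rational(-1, 2), Add(-3, -68)) = Mul(Rational(-1, 2), -71) = Rational(71, 2) ≈ 35.500)
Add(Add(d, -260), 200) = Add(Add(Rational(71, 2), -260), 200) = Add(Rational(-449, 2), 200) = Rational(-49, 2)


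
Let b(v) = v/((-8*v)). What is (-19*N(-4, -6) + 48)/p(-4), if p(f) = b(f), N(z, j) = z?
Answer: -992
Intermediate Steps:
b(v) = -⅛ (b(v) = v*(-1/(8*v)) = -⅛)
p(f) = -⅛
(-19*N(-4, -6) + 48)/p(-4) = (-19*(-4) + 48)/(-⅛) = (76 + 48)*(-8) = 124*(-8) = -992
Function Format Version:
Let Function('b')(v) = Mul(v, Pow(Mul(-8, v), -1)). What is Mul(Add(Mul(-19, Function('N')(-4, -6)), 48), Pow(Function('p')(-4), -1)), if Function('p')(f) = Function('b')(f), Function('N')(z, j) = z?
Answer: -992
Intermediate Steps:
Function('b')(v) = Rational(-1, 8) (Function('b')(v) = Mul(v, Mul(Rational(-1, 8), Pow(v, -1))) = Rational(-1, 8))
Function('p')(f) = Rational(-1, 8)
Mul(Add(Mul(-19, Function('N')(-4, -6)), 48), Pow(Function('p')(-4), -1)) = Mul(Add(Mul(-19, -4), 48), Pow(Rational(-1, 8), -1)) = Mul(Add(76, 48), -8) = Mul(124, -8) = -992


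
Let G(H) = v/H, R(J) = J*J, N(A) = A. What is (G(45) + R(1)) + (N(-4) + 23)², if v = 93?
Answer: 5461/15 ≈ 364.07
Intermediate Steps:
R(J) = J²
G(H) = 93/H
(G(45) + R(1)) + (N(-4) + 23)² = (93/45 + 1²) + (-4 + 23)² = (93*(1/45) + 1) + 19² = (31/15 + 1) + 361 = 46/15 + 361 = 5461/15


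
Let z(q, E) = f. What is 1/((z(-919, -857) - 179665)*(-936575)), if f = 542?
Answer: 1/167762123725 ≈ 5.9608e-12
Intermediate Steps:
z(q, E) = 542
1/((z(-919, -857) - 179665)*(-936575)) = 1/((542 - 179665)*(-936575)) = -1/936575/(-179123) = -1/179123*(-1/936575) = 1/167762123725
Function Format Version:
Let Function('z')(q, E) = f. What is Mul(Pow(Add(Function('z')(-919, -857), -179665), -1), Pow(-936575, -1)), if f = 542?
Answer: Rational(1, 167762123725) ≈ 5.9608e-12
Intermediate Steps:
Function('z')(q, E) = 542
Mul(Pow(Add(Function('z')(-919, -857), -179665), -1), Pow(-936575, -1)) = Mul(Pow(Add(542, -179665), -1), Pow(-936575, -1)) = Mul(Pow(-179123, -1), Rational(-1, 936575)) = Mul(Rational(-1, 179123), Rational(-1, 936575)) = Rational(1, 167762123725)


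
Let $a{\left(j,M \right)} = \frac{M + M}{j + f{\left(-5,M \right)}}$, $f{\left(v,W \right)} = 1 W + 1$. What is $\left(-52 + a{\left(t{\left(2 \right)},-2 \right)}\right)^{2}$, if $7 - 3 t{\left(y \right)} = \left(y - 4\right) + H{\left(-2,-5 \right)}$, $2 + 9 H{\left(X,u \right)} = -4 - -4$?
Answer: $\frac{570025}{196} \approx 2908.3$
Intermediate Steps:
$f{\left(v,W \right)} = 1 + W$ ($f{\left(v,W \right)} = W + 1 = 1 + W$)
$H{\left(X,u \right)} = - \frac{2}{9}$ ($H{\left(X,u \right)} = - \frac{2}{9} + \frac{-4 - -4}{9} = - \frac{2}{9} + \frac{-4 + 4}{9} = - \frac{2}{9} + \frac{1}{9} \cdot 0 = - \frac{2}{9} + 0 = - \frac{2}{9}$)
$t{\left(y \right)} = \frac{101}{27} - \frac{y}{3}$ ($t{\left(y \right)} = \frac{7}{3} - \frac{\left(y - 4\right) - \frac{2}{9}}{3} = \frac{7}{3} - \frac{\left(-4 + y\right) - \frac{2}{9}}{3} = \frac{7}{3} - \frac{- \frac{38}{9} + y}{3} = \frac{7}{3} - \left(- \frac{38}{27} + \frac{y}{3}\right) = \frac{101}{27} - \frac{y}{3}$)
$a{\left(j,M \right)} = \frac{2 M}{1 + M + j}$ ($a{\left(j,M \right)} = \frac{M + M}{j + \left(1 + M\right)} = \frac{2 M}{1 + M + j}$)
$\left(-52 + a{\left(t{\left(2 \right)},-2 \right)}\right)^{2} = \left(-52 + 2 \left(-2\right) \frac{1}{1 - 2 + \left(\frac{101}{27} - \frac{2}{3}\right)}\right)^{2} = \left(-52 + 2 \left(-2\right) \frac{1}{1 - 2 + \frac{83}{27}}\right)^{2} = \left(-52 + 2 \left(-2\right) \frac{1}{\frac{56}{27}}\right)^{2} = \left(-52 + 2 \left(-2\right) \frac{27}{56}\right)^{2} = \left(-52 - \frac{27}{14}\right)^{2} = \left(- \frac{755}{14}\right)^{2} = \frac{570025}{196}$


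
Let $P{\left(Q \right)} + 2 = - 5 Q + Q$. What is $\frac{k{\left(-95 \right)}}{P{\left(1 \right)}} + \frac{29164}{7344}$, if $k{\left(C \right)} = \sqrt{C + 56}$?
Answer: $\frac{7291}{1836} - \frac{i \sqrt{39}}{6} \approx 3.9711 - 1.0408 i$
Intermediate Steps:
$P{\left(Q \right)} = -2 - 4 Q$ ($P{\left(Q \right)} = -2 + \left(- 5 Q + Q\right) = -2 - 4 Q$)
$k{\left(C \right)} = \sqrt{56 + C}$
$\frac{k{\left(-95 \right)}}{P{\left(1 \right)}} + \frac{29164}{7344} = \frac{\sqrt{56 - 95}}{-2 - 4} + \frac{29164}{7344} = \frac{\sqrt{-39}}{-2 - 4} + 29164 \cdot \frac{1}{7344} = \frac{i \sqrt{39}}{-6} + \frac{7291}{1836} = i \sqrt{39} \left(- \frac{1}{6}\right) + \frac{7291}{1836} = - \frac{i \sqrt{39}}{6} + \frac{7291}{1836} = \frac{7291}{1836} - \frac{i \sqrt{39}}{6}$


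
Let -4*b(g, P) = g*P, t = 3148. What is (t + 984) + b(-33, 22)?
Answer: 8627/2 ≈ 4313.5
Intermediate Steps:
b(g, P) = -P*g/4 (b(g, P) = -g*P/4 = -P*g/4)
(t + 984) + b(-33, 22) = (3148 + 984) - 1/4*22*(-33) = 4132 + 363/2 = 8627/2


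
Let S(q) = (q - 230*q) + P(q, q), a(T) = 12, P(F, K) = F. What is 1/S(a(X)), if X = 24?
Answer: -1/2736 ≈ -0.00036550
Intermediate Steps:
S(q) = -228*q (S(q) = (q - 230*q) + q = -229*q + q = -228*q)
1/S(a(X)) = 1/(-228*12) = 1/(-2736) = -1/2736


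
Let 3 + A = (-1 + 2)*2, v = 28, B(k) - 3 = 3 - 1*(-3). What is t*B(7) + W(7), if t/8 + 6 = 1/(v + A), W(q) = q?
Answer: -1267/3 ≈ -422.33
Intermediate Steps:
B(k) = 9 (B(k) = 3 + (3 - 1*(-3)) = 3 + (3 + 3) = 3 + 6 = 9)
A = -1 (A = -3 + (-1 + 2)*2 = -3 + 1*2 = -3 + 2 = -1)
t = -1288/27 (t = -48 + 8/(28 - 1) = -48 + 8/27 = -1288/27 ≈ -47.704)
t*B(7) + W(7) = -1288/27*9 + 7 = -1288/3 + 7 = -1267/3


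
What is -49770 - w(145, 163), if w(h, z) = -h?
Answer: -49625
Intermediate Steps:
-49770 - w(145, 163) = -49770 - (-1)*145 = -49770 - 1*(-145) = -49770 + 145 = -49625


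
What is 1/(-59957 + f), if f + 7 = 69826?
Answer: 1/9862 ≈ 0.00010140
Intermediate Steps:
f = 69819 (f = -7 + 69826 = 69819)
1/(-59957 + f) = 1/(-59957 + 69819) = 1/9862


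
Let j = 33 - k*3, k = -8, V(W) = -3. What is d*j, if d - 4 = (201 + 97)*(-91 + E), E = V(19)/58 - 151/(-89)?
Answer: -3916816275/2581 ≈ -1.5176e+6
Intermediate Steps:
E = 8491/5162 (E = -3/58 - 151/(-89) = -3*1/58 - 151*(-1/89) = -3/58 + 151/89 = 8491/5162 ≈ 1.6449)
j = 57 (j = 33 - (-8)*3 = 33 - 1*(-24) = 33 + 24 = 57)
d = -68716075/2581 (d = 4 + (201 + 97)*(-91 + 8491/5162) = 4 + 298*(-461251/5162) = 4 - 68726399/2581 = -68716075/2581 ≈ -26624.)
d*j = -68716075/2581*57 = -3916816275/2581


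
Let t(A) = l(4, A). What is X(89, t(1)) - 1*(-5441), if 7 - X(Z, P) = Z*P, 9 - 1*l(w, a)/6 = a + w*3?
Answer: 7584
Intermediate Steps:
l(w, a) = 54 - 18*w - 6*a (l(w, a) = 54 - 6*(a + w*3) = 54 - 6*(a + 3*w) = 54 + (-18*w - 6*a) = 54 - 18*w - 6*a)
t(A) = -18 - 6*A (t(A) = 54 - 18*4 - 6*A = 54 - 72 - 6*A = -18 - 6*A)
X(Z, P) = 7 - P*Z (X(Z, P) = 7 - Z*P = 7 - P*Z)
X(89, t(1)) - 1*(-5441) = (7 - 1*(-18 - 6*1)*89) - 1*(-5441) = (7 - 1*(-18 - 6)*89) + 5441 = (7 - 1*(-24)*89) + 5441 = (7 + 2136) + 5441 = 2143 + 5441 = 7584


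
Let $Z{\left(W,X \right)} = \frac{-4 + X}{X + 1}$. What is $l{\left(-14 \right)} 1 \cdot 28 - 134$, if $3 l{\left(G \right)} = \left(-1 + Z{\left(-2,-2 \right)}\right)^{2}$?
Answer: $\frac{298}{3} \approx 99.333$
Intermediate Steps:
$Z{\left(W,X \right)} = \frac{-4 + X}{1 + X}$
$l{\left(G \right)} = \frac{25}{3}$ ($l{\left(G \right)} = \frac{\left(-1 + \frac{-4 - 2}{1 - 2}\right)^{2}}{3} = \frac{\left(-1 + \frac{1}{-1} \left(-6\right)\right)^{2}}{3} = \frac{\left(-1 - -6\right)^{2}}{3} = \frac{\left(-1 + 6\right)^{2}}{3} = \frac{5^{2}}{3} = \frac{1}{3} \cdot 25 = \frac{25}{3}$)
$l{\left(-14 \right)} 1 \cdot 28 - 134 = \frac{25 \cdot 1 \cdot 28}{3} - 134 = \frac{25}{3} \cdot 28 - 134 = \frac{700}{3} - 134 = \frac{298}{3}$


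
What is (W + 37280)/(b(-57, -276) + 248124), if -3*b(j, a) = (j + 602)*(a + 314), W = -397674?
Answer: -540591/361831 ≈ -1.4940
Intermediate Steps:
b(j, a) = -(314 + a)*(602 + j)/3 (b(j, a) = -(j + 602)*(a + 314)/3 = -(602 + j)*(314 + a)/3 = -(314 + a)*(602 + j)/3)
(W + 37280)/(b(-57, -276) + 248124) = (-397674 + 37280)/((-189028/3 - 602/3*(-276) - 314/3*(-57) - ⅓*(-276)*(-57)) + 248124) = -360394/((-189028/3 + 55384 + 5966 - 5244) + 248124) = -360394/(-20710/3 + 248124) = -360394/723662/3 = -360394*3/723662 = -540591/361831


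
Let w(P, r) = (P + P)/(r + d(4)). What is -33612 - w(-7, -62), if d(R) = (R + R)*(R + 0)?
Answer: -504187/15 ≈ -33612.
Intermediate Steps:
d(R) = 2*R**2 (d(R) = (2*R)*R = 2*R**2)
w(P, r) = 2*P/(32 + r) (w(P, r) = (P + P)/(r + 2*4**2) = (2*P)/(r + 2*16) = (2*P)/(r + 32) = (2*P)/(32 + r) = 2*P/(32 + r))
-33612 - w(-7, -62) = -33612 - 2*(-7)/(32 - 62) = -33612 - 2*(-7)/(-30) = -33612 - 2*(-7)*(-1)/30 = -33612 - 1*7/15 = -33612 - 7/15 = -504187/15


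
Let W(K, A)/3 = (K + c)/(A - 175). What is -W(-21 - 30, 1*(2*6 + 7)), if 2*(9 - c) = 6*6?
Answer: -15/13 ≈ -1.1538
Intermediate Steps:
c = -9 (c = 9 - 3*6 = 9 - ½*36 = 9 - 18 = -9)
W(K, A) = 3*(-9 + K)/(-175 + A) (W(K, A) = 3*((K - 9)/(A - 175)) = 3*((-9 + K)/(-175 + A)) = 3*(-9 + K)/(-175 + A))
-W(-21 - 30, 1*(2*6 + 7)) = -3*(-9 + (-21 - 30))/(-175 + 1*(2*6 + 7)) = -3*(-9 - 51)/(-175 + 1*(12 + 7)) = -3*(-60)/(-175 + 1*19) = -3*(-60)/(-175 + 19) = -3*(-60)/(-156) = -3*(-1)*(-60)/156 = -1*15/13 = -15/13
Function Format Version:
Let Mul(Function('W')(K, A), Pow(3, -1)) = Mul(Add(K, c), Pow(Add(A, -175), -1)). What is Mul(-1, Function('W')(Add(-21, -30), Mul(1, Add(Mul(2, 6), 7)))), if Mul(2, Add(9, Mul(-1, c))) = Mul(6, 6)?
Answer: Rational(-15, 13) ≈ -1.1538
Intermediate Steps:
c = -9 (c = Add(9, Mul(Rational(-1, 2), Mul(6, 6))) = Add(9, Mul(Rational(-1, 2), 36)) = Add(9, -18) = -9)
Function('W')(K, A) = Mul(3, Pow(Add(-175, A), -1), Add(-9, K)) (Function('W')(K, A) = Mul(3, Mul(Add(K, -9), Pow(Add(A, -175), -1))) = Mul(3, Mul(Add(-9, K), Pow(Add(-175, A), -1))) = Mul(3, Mul(Pow(Add(-175, A), -1), Add(-9, K))) = Mul(3, Pow(Add(-175, A), -1), Add(-9, K)))
Mul(-1, Function('W')(Add(-21, -30), Mul(1, Add(Mul(2, 6), 7)))) = Mul(-1, Mul(3, Pow(Add(-175, Mul(1, Add(Mul(2, 6), 7))), -1), Add(-9, Add(-21, -30)))) = Mul(-1, Mul(3, Pow(Add(-175, Mul(1, Add(12, 7))), -1), Add(-9, -51))) = Mul(-1, Mul(3, Pow(Add(-175, Mul(1, 19)), -1), -60)) = Mul(-1, Mul(3, Pow(Add(-175, 19), -1), -60)) = Mul(-1, Mul(3, Pow(-156, -1), -60)) = Mul(-1, Mul(3, Rational(-1, 156), -60)) = Mul(-1, Rational(15, 13)) = Rational(-15, 13)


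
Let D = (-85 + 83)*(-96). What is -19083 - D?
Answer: -19275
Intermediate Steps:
D = 192 (D = -2*(-96) = 192)
-19083 - D = -19083 - 1*192 = -19083 - 192 = -19275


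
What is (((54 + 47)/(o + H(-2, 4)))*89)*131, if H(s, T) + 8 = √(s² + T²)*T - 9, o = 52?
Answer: 8242913/181 - 9420472*√5/905 ≈ 22265.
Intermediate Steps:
H(s, T) = -17 + T*√(T² + s²) (H(s, T) = -8 + (√(s² + T²)*T - 9) = -8 + (√(T² + s²)*T - 9) = -8 + (T*√(T² + s²) - 9) = -8 + (-9 + T*√(T² + s²)) = -17 + T*√(T² + s²))
(((54 + 47)/(o + H(-2, 4)))*89)*131 = (((54 + 47)/(52 + (-17 + 4*√(4² + (-2)²))))*89)*131 = ((101/(52 + (-17 + 4*√(16 + 4))))*89)*131 = ((101/(52 + (-17 + 4*√20)))*89)*131 = ((101/(52 + (-17 + 4*(2*√5))))*89)*131 = ((101/(52 + (-17 + 8*√5)))*89)*131 = ((101/(35 + 8*√5))*89)*131 = (8989/(35 + 8*√5))*131 = 1177559/(35 + 8*√5)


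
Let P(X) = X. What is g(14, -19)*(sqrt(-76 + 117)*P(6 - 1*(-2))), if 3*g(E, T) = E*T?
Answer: -2128*sqrt(41)/3 ≈ -4542.0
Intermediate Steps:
g(E, T) = E*T/3 (g(E, T) = (E*T)/3 = E*T/3)
g(14, -19)*(sqrt(-76 + 117)*P(6 - 1*(-2))) = ((1/3)*14*(-19))*(sqrt(-76 + 117)*(6 - 1*(-2))) = -266*sqrt(41)*(6 + 2)/3 = -266*sqrt(41)*8/3 = -2128*sqrt(41)/3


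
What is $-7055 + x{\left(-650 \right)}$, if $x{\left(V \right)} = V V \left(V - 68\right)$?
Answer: $-303362055$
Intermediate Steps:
$x{\left(V \right)} = V^{2} \left(-68 + V\right)$
$-7055 + x{\left(-650 \right)} = -7055 + \left(-650\right)^{2} \left(-68 - 650\right) = -7055 + 422500 \left(-718\right) = -7055 - 303355000 = -303362055$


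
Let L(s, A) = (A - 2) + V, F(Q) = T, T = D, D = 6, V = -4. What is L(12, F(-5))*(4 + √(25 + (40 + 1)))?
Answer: 0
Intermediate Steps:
T = 6
F(Q) = 6
L(s, A) = -6 + A (L(s, A) = (A - 2) - 4 = (-2 + A) - 4 = -6 + A)
L(12, F(-5))*(4 + √(25 + (40 + 1))) = (-6 + 6)*(4 + √(25 + (40 + 1))) = 0*(4 + √(25 + 41)) = 0*(4 + √66) = 0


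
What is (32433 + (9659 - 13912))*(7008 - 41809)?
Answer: -980692180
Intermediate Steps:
(32433 + (9659 - 13912))*(7008 - 41809) = (32433 - 4253)*(-34801) = 28180*(-34801) = -980692180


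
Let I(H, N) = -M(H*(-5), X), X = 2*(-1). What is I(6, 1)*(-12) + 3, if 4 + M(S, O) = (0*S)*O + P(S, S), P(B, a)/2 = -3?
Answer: -117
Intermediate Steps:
P(B, a) = -6 (P(B, a) = 2*(-3) = -6)
X = -2
M(S, O) = -10 (M(S, O) = -4 + ((0*S)*O - 6) = -4 + (0*O - 6) = -4 + (0 - 6) = -4 - 6 = -10)
I(H, N) = 10 (I(H, N) = -1*(-10) = 10)
I(6, 1)*(-12) + 3 = 10*(-12) + 3 = -120 + 3 = -117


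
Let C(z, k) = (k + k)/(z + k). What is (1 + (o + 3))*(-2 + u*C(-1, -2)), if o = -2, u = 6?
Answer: 12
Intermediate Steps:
C(z, k) = 2*k/(k + z) (C(z, k) = (2*k)/(k + z) = 2*k/(k + z))
(1 + (o + 3))*(-2 + u*C(-1, -2)) = (1 + (-2 + 3))*(-2 + 6*(2*(-2)/(-2 - 1))) = (1 + 1)*(-2 + 6*(2*(-2)/(-3))) = 2*(-2 + 6*(2*(-2)*(-⅓))) = 2*(-2 + 6*(4/3)) = 2*(-2 + 8) = 2*6 = 12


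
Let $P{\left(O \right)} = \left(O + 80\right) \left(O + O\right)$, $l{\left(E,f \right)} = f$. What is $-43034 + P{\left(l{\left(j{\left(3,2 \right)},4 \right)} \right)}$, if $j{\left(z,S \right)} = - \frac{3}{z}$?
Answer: $-42362$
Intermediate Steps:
$P{\left(O \right)} = 2 O \left(80 + O\right)$ ($P{\left(O \right)} = \left(80 + O\right) 2 O = 2 O \left(80 + O\right)$)
$-43034 + P{\left(l{\left(j{\left(3,2 \right)},4 \right)} \right)} = -43034 + 2 \cdot 4 \left(80 + 4\right) = -43034 + 2 \cdot 4 \cdot 84 = -43034 + 672 = -42362$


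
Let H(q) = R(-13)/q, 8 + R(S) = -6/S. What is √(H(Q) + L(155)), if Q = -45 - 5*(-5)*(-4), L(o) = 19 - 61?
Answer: 4*I*√9315670/1885 ≈ 6.4767*I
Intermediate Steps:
L(o) = -42
R(S) = -8 - 6/S
Q = -145 (Q = -45 - (-25)*(-4) = -45 - 1*100 = -45 - 100 = -145)
H(q) = -98/(13*q) (H(q) = (-8 - 6/(-13))/q = (-8 - 6*(-1/13))/q = (-8 + 6/13)/q = -98/(13*q))
√(H(Q) + L(155)) = √(-98/13/(-145) - 42) = √(-98/13*(-1/145) - 42) = √(98/1885 - 42) = √(-79072/1885) = 4*I*√9315670/1885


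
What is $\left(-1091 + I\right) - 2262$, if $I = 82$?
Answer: $-3271$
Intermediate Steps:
$\left(-1091 + I\right) - 2262 = \left(-1091 + 82\right) - 2262 = -1009 - 2262 = -3271$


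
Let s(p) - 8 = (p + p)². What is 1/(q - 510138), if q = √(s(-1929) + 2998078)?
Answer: -85023/43370482799 - 5*√715290/260222896794 ≈ -1.9766e-6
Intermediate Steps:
s(p) = 8 + 4*p² (s(p) = 8 + (p + p)² = 8 + (2*p)² = 8 + 4*p²)
q = 5*√715290 (q = √((8 + 4*(-1929)²) + 2998078) = √((8 + 4*3721041) + 2998078) = √((8 + 14884164) + 2998078) = √(14884172 + 2998078) = √17882250 = 5*√715290 ≈ 4228.7)
1/(q - 510138) = 1/(5*√715290 - 510138) = 1/(-510138 + 5*√715290)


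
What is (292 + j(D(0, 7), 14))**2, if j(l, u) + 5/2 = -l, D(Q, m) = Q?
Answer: 335241/4 ≈ 83810.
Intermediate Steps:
j(l, u) = -5/2 - l
(292 + j(D(0, 7), 14))**2 = (292 + (-5/2 - 1*0))**2 = (292 + (-5/2 + 0))**2 = (292 - 5/2)**2 = (579/2)**2 = 335241/4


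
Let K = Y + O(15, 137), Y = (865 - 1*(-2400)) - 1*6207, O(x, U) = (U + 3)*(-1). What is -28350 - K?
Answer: -25268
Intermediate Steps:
O(x, U) = -3 - U (O(x, U) = (3 + U)*(-1) = -3 - U)
Y = -2942 (Y = (865 + 2400) - 6207 = 3265 - 6207 = -2942)
K = -3082 (K = -2942 + (-3 - 1*137) = -2942 + (-3 - 137) = -2942 - 140 = -3082)
-28350 - K = -28350 - 1*(-3082) = -28350 + 3082 = -25268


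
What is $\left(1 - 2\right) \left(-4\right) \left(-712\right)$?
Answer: $-2848$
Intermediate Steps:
$\left(1 - 2\right) \left(-4\right) \left(-712\right) = \left(-1\right) \left(-4\right) \left(-712\right) = 4 \left(-712\right) = -2848$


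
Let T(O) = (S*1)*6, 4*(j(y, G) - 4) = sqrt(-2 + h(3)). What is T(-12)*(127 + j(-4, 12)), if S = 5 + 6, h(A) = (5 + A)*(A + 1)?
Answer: 8646 + 33*sqrt(30)/2 ≈ 8736.4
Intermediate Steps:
h(A) = (1 + A)*(5 + A) (h(A) = (5 + A)*(1 + A) = (1 + A)*(5 + A))
j(y, G) = 4 + sqrt(30)/4 (j(y, G) = 4 + sqrt(-2 + (5 + 3**2 + 6*3))/4 = 4 + sqrt(-2 + (5 + 9 + 18))/4 = 4 + sqrt(-2 + 32)/4 = 4 + sqrt(30)/4)
S = 11
T(O) = 66 (T(O) = (11*1)*6 = 11*6 = 66)
T(-12)*(127 + j(-4, 12)) = 66*(127 + (4 + sqrt(30)/4)) = 66*(131 + sqrt(30)/4) = 8646 + 33*sqrt(30)/2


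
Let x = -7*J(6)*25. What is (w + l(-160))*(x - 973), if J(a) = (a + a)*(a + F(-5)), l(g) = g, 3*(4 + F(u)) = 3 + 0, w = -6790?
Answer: 50547350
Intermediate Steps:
F(u) = -3 (F(u) = -4 + (3 + 0)/3 = -4 + (⅓)*3 = -4 + 1 = -3)
J(a) = 2*a*(-3 + a) (J(a) = (a + a)*(a - 3) = (2*a)*(-3 + a) = 2*a*(-3 + a))
x = -6300 (x = -14*6*(-3 + 6)*25 = -14*6*3*25 = -7*36*25 = -252*25 = -6300)
(w + l(-160))*(x - 973) = (-6790 - 160)*(-6300 - 973) = -6950*(-7273) = 50547350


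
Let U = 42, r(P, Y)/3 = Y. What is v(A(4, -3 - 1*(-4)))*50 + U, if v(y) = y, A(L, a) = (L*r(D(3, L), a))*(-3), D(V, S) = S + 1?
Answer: -1758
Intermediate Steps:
D(V, S) = 1 + S
r(P, Y) = 3*Y
A(L, a) = -9*L*a (A(L, a) = (L*(3*a))*(-3) = (3*L*a)*(-3) = -9*L*a)
v(A(4, -3 - 1*(-4)))*50 + U = -9*4*(-3 - 1*(-4))*50 + 42 = -9*4*(-3 + 4)*50 + 42 = -9*4*1*50 + 42 = -36*50 + 42 = -1800 + 42 = -1758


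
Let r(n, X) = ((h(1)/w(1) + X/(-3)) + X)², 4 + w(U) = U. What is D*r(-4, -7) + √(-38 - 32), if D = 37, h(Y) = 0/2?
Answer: 7252/9 + I*√70 ≈ 805.78 + 8.3666*I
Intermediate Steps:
h(Y) = 0 (h(Y) = 0*(½) = 0)
w(U) = -4 + U
r(n, X) = 4*X²/9 (r(n, X) = ((0/(-4 + 1) + X/(-3)) + X)² = ((0/(-3) + X*(-⅓)) + X)² = ((0*(-⅓) - X/3) + X)² = ((0 - X/3) + X)² = (-X/3 + X)² = (2*X/3)² = 4*X²/9)
D*r(-4, -7) + √(-38 - 32) = 37*((4/9)*(-7)²) + √(-38 - 32) = 37*((4/9)*49) + √(-70) = 37*(196/9) + I*√70 = 7252/9 + I*√70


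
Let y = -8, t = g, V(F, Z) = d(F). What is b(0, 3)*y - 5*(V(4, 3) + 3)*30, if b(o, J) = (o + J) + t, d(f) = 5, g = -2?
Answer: -1208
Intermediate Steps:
V(F, Z) = 5
t = -2
b(o, J) = -2 + J + o (b(o, J) = (o + J) - 2 = (J + o) - 2 = -2 + J + o)
b(0, 3)*y - 5*(V(4, 3) + 3)*30 = (-2 + 3 + 0)*(-8) - 5*(5 + 3)*30 = 1*(-8) - 5*8*30 = -8 - 40*30 = -8 - 1200 = -1208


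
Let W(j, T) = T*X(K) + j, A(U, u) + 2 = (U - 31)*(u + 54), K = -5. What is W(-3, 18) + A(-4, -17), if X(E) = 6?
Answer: -1192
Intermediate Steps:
A(U, u) = -2 + (-31 + U)*(54 + u) (A(U, u) = -2 + (U - 31)*(u + 54) = -2 + (-31 + U)*(54 + u))
W(j, T) = j + 6*T (W(j, T) = T*6 + j = 6*T + j = j + 6*T)
W(-3, 18) + A(-4, -17) = (-3 + 6*18) + (-1676 - 31*(-17) + 54*(-4) - 4*(-17)) = (-3 + 108) + (-1676 + 527 - 216 + 68) = 105 - 1297 = -1192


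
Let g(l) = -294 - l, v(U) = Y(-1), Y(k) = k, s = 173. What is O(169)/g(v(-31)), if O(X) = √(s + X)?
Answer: -3*√38/293 ≈ -0.063117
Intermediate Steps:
O(X) = √(173 + X)
v(U) = -1
O(169)/g(v(-31)) = √(173 + 169)/(-294 - 1*(-1)) = √342/(-294 + 1) = (3*√38)/(-293) = (3*√38)*(-1/293) = -3*√38/293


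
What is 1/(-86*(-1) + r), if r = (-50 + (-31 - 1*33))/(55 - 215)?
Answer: 80/6937 ≈ 0.011532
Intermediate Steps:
r = 57/80 (r = (-50 + (-31 - 33))/(-160) = (-50 - 64)*(-1/160) = -114*(-1/160) = 57/80 ≈ 0.71250)
1/(-86*(-1) + r) = 1/(-86*(-1) + 57/80) = 1/(86 + 57/80) = 1/(6937/80) = 80/6937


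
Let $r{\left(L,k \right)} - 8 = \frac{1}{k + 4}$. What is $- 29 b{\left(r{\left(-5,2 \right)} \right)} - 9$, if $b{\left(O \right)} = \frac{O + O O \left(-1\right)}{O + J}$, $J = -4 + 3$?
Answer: $\frac{1367}{6} \approx 227.83$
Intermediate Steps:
$J = -1$
$r{\left(L,k \right)} = 8 + \frac{1}{4 + k}$ ($r{\left(L,k \right)} = 8 + \frac{1}{k + 4} = 8 + \frac{1}{4 + k}$)
$b{\left(O \right)} = \frac{O - O^{2}}{-1 + O}$ ($b{\left(O \right)} = \frac{O + O O \left(-1\right)}{O - 1} = \frac{O + O^{2} \left(-1\right)}{-1 + O} = \frac{O - O^{2}}{-1 + O}$)
$- 29 b{\left(r{\left(-5,2 \right)} \right)} - 9 = - 29 \left(- \frac{33 + 8 \cdot 2}{4 + 2}\right) - 9 = - 29 \left(- \frac{33 + 16}{6}\right) - 9 = - 29 \left(- \frac{49}{6}\right) - 9 = - 29 \left(\left(-1\right) \frac{49}{6}\right) - 9 = \left(-29\right) \left(- \frac{49}{6}\right) - 9 = \frac{1421}{6} - 9 = \frac{1367}{6}$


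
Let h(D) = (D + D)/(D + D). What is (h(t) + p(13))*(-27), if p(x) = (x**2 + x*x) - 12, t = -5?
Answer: -8829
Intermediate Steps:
h(D) = 1 (h(D) = (2*D)/((2*D)) = (2*D)*(1/(2*D)) = 1)
p(x) = -12 + 2*x**2 (p(x) = (x**2 + x**2) - 12 = 2*x**2 - 12 = -12 + 2*x**2)
(h(t) + p(13))*(-27) = (1 + (-12 + 2*13**2))*(-27) = (1 + (-12 + 2*169))*(-27) = (1 + (-12 + 338))*(-27) = (1 + 326)*(-27) = 327*(-27) = -8829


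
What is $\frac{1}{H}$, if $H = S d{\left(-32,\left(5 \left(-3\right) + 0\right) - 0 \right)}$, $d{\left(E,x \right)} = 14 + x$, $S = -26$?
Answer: $\frac{1}{26} \approx 0.038462$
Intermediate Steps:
$H = 26$ ($H = - 26 \left(14 + \left(\left(5 \left(-3\right) + 0\right) - 0\right)\right) = - 26 \left(14 + \left(\left(-15 + 0\right) + 0\right)\right) = - 26 \left(14 + \left(-15 + 0\right)\right) = - 26 \left(14 - 15\right) = \left(-26\right) \left(-1\right) = 26$)
$\frac{1}{H} = \frac{1}{26}$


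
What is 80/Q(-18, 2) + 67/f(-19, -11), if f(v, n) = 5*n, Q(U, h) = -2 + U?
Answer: -287/55 ≈ -5.2182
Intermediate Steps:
80/Q(-18, 2) + 67/f(-19, -11) = 80/(-2 - 18) + 67/((5*(-11))) = 80/(-20) + 67/(-55) = 80*(-1/20) + 67*(-1/55) = -4 - 67/55 = -287/55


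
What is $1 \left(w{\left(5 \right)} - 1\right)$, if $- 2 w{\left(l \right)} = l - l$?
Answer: $-1$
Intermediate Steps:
$w{\left(l \right)} = 0$ ($w{\left(l \right)} = - \frac{l - l}{2} = \left(- \frac{1}{2}\right) 0 = 0$)
$1 \left(w{\left(5 \right)} - 1\right) = 1 \left(0 - 1\right) = 1 \left(-1\right) = -1$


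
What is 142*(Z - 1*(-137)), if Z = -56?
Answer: 11502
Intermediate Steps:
142*(Z - 1*(-137)) = 142*(-56 - 1*(-137)) = 142*(-56 + 137) = 142*81 = 11502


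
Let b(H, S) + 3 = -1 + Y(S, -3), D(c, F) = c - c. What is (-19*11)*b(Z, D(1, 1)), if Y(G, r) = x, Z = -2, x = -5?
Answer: 1881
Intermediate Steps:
D(c, F) = 0
Y(G, r) = -5
b(H, S) = -9 (b(H, S) = -3 + (-1 - 5) = -3 - 6 = -9)
(-19*11)*b(Z, D(1, 1)) = -19*11*(-9) = -209*(-9) = 1881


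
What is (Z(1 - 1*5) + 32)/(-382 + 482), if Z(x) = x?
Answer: 7/25 ≈ 0.28000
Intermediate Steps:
(Z(1 - 1*5) + 32)/(-382 + 482) = ((1 - 1*5) + 32)/(-382 + 482) = ((1 - 5) + 32)/100 = (-4 + 32)*(1/100) = 28*(1/100) = 7/25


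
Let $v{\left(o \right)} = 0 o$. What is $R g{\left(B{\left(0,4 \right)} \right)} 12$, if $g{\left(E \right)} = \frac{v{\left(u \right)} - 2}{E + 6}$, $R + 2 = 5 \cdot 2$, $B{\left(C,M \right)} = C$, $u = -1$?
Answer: $-32$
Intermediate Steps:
$v{\left(o \right)} = 0$
$R = 8$ ($R = -2 + 5 \cdot 2 = -2 + 10 = 8$)
$g{\left(E \right)} = - \frac{2}{6 + E}$ ($g{\left(E \right)} = \frac{0 - 2}{E + 6} = - \frac{2}{6 + E}$)
$R g{\left(B{\left(0,4 \right)} \right)} 12 = 8 \left(- \frac{2}{6 + 0}\right) 12 = 8 \left(- \frac{2}{6}\right) 12 = 8 \left(\left(-2\right) \frac{1}{6}\right) 12 = 8 \left(- \frac{1}{3}\right) 12 = \left(- \frac{8}{3}\right) 12 = -32$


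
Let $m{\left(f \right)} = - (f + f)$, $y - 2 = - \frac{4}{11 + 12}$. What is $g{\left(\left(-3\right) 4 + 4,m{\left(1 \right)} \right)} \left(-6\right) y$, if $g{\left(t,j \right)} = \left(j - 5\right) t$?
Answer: $- \frac{14112}{23} \approx -613.57$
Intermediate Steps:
$y = \frac{42}{23}$ ($y = 2 - \frac{4}{11 + 12} = 2 - \frac{4}{23} = \frac{42}{23} \approx 1.8261$)
$m{\left(f \right)} = - 2 f$
$g{\left(t,j \right)} = t \left(-5 + j\right)$ ($g{\left(t,j \right)} = \left(-5 + j\right) t = t \left(-5 + j\right)$)
$g{\left(\left(-3\right) 4 + 4,m{\left(1 \right)} \right)} \left(-6\right) y = \left(\left(-3\right) 4 + 4\right) \left(-5 - 2\right) \left(-6\right) \frac{42}{23} = \left(-12 + 4\right) \left(-5 - 2\right) \left(-6\right) \frac{42}{23} = \left(-8\right) \left(-7\right) \left(-6\right) \frac{42}{23} = 56 \left(-6\right) \frac{42}{23} = \left(-336\right) \frac{42}{23} = - \frac{14112}{23}$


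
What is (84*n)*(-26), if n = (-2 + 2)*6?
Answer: 0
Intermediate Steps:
n = 0 (n = 0*6 = 0)
(84*n)*(-26) = (84*0)*(-26) = 0*(-26) = 0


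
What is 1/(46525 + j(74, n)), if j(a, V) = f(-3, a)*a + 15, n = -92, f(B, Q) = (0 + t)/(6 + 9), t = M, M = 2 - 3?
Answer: 15/698026 ≈ 2.1489e-5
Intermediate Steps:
M = -1
t = -1
f(B, Q) = -1/15 (f(B, Q) = (0 - 1)/(6 + 9) = -1/15)
j(a, V) = 15 - a/15 (j(a, V) = -a/15 + 15 = 15 - a/15)
1/(46525 + j(74, n)) = 1/(46525 + (15 - 1/15*74)) = 1/(46525 + (15 - 74/15)) = 1/(46525 + 151/15) = 1/(698026/15) = 15/698026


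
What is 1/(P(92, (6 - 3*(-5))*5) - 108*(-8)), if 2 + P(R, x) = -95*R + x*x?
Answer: 1/3147 ≈ 0.00031776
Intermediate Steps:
P(R, x) = -2 + x² - 95*R (P(R, x) = -2 + (-95*R + x*x) = -2 + (-95*R + x²) = -2 + (x² - 95*R) = -2 + x² - 95*R)
1/(P(92, (6 - 3*(-5))*5) - 108*(-8)) = 1/((-2 + ((6 - 3*(-5))*5)² - 95*92) - 108*(-8)) = 1/((-2 + ((6 + 15)*5)² - 8740) + 864) = 1/((-2 + (21*5)² - 8740) + 864) = 1/((-2 + 105² - 8740) + 864) = 1/((-2 + 11025 - 8740) + 864) = 1/(2283 + 864) = 1/3147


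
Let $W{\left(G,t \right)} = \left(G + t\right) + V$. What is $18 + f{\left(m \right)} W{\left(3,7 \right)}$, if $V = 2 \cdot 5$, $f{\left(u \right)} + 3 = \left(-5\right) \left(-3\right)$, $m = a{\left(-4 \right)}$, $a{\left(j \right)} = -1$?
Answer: $258$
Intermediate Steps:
$m = -1$
$f{\left(u \right)} = 12$ ($f{\left(u \right)} = -3 - -15 = -3 + 15 = 12$)
$V = 10$
$W{\left(G,t \right)} = 10 + G + t$ ($W{\left(G,t \right)} = \left(G + t\right) + 10 = 10 + G + t$)
$18 + f{\left(m \right)} W{\left(3,7 \right)} = 18 + 12 \left(10 + 3 + 7\right) = 18 + 12 \cdot 20 = 18 + 240 = 258$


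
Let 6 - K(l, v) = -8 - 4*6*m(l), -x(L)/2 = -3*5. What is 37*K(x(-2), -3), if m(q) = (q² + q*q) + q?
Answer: 1625558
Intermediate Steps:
x(L) = 30 (x(L) = -(-6)*5 = -2*(-15) = 30)
m(q) = q + 2*q² (m(q) = (q² + q²) + q = 2*q² + q = q + 2*q²)
K(l, v) = 14 + 24*l*(1 + 2*l) (K(l, v) = 6 - (-8 - 4*6*l*(1 + 2*l)) = 6 - (-8 - 24*l*(1 + 2*l)) = 6 + (8 + 24*l*(1 + 2*l)) = 14 + 24*l*(1 + 2*l))
37*K(x(-2), -3) = 37*(14 + 24*30 + 48*30²) = 37*(14 + 720 + 48*900) = 37*(14 + 720 + 43200) = 37*43934 = 1625558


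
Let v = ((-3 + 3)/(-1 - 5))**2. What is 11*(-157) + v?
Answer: -1727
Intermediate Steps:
v = 0 (v = (0/(-6))**2 = (0*(-1/6))**2 = 0**2 = 0)
11*(-157) + v = 11*(-157) + 0 = -1727 + 0 = -1727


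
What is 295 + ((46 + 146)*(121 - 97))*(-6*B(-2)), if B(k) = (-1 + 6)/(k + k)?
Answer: 34855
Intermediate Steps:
B(k) = 5/(2*k) (B(k) = 5/((2*k)) = 5*(1/(2*k)) = 5/(2*k))
295 + ((46 + 146)*(121 - 97))*(-6*B(-2)) = 295 + ((46 + 146)*(121 - 97))*(-15/(-2)) = 295 + (192*24)*(-15*(-1)/2) = 295 + 4608*(-6*(-5/4)) = 295 + 4608*(15/2) = 295 + 34560 = 34855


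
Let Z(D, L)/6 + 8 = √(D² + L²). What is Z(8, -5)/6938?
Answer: -24/3469 + 3*√89/3469 ≈ 0.0012401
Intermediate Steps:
Z(D, L) = -48 + 6*√(D² + L²)
Z(8, -5)/6938 = (-48 + 6*√(8² + (-5)²))/6938 = (-48 + 6*√(64 + 25))*(1/6938) = (-48 + 6*√89)*(1/6938) = -24/3469 + 3*√89/3469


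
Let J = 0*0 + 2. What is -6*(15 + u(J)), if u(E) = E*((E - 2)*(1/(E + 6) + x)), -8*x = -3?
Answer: -90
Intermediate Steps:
x = 3/8 (x = -1/8*(-3) = 3/8 ≈ 0.37500)
J = 2 (J = 0 + 2 = 2)
u(E) = E*(-2 + E)*(3/8 + 1/(6 + E)) (u(E) = E*((E - 2)*(1/(E + 6) + 3/8)) = E*((-2 + E)*(1/(6 + E) + 3/8)) = E*((-2 + E)*(3/8 + 1/(6 + E))) = E*(-2 + E)*(3/8 + 1/(6 + E)))
-6*(15 + u(J)) = -6*(15 + (1/8)*2*(-52 + 3*2**2 + 20*2)/(6 + 2)) = -6*(15 + (1/8)*2*(-52 + 3*4 + 40)/8) = -6*(15 + (1/8)*2*(1/8)*(-52 + 12 + 40)) = -6*(15 + (1/8)*2*(1/8)*0) = -6*(15 + 0) = -6*15 = -90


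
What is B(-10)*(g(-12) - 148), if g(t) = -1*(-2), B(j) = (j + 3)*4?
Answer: 4088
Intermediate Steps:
B(j) = 12 + 4*j (B(j) = (3 + j)*4 = 12 + 4*j)
g(t) = 2
B(-10)*(g(-12) - 148) = (12 + 4*(-10))*(2 - 148) = (12 - 40)*(-146) = -28*(-146) = 4088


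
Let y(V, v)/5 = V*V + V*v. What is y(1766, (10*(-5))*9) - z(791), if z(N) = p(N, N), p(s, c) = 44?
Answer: 11620236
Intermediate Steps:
z(N) = 44
y(V, v) = 5*V**2 + 5*V*v (y(V, v) = 5*(V*V + V*v) = 5*(V**2 + V*v) = 5*V**2 + 5*V*v)
y(1766, (10*(-5))*9) - z(791) = 5*1766*(1766 + (10*(-5))*9) - 1*44 = 5*1766*(1766 - 50*9) - 44 = 5*1766*(1766 - 450) - 44 = 5*1766*1316 - 44 = 11620280 - 44 = 11620236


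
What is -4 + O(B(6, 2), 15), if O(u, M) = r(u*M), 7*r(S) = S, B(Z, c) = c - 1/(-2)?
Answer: 19/14 ≈ 1.3571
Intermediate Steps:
B(Z, c) = 1/2 + c (B(Z, c) = c - 1/2*(-1) = c + 1/2 = 1/2 + c)
r(S) = S/7
O(u, M) = M*u/7 (O(u, M) = (u*M)/7 = (M*u)/7 = M*u/7)
-4 + O(B(6, 2), 15) = -4 + (1/7)*15*(1/2 + 2) = -4 + (1/7)*15*(5/2) = -4 + 75/14 = 19/14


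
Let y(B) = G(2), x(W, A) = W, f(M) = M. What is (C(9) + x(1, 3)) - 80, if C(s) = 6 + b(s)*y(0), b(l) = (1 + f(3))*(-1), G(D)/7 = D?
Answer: -129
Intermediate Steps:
G(D) = 7*D
y(B) = 14 (y(B) = 7*2 = 14)
b(l) = -4 (b(l) = (1 + 3)*(-1) = 4*(-1) = -4)
C(s) = -50 (C(s) = 6 - 4*14 = 6 - 56 = -50)
(C(9) + x(1, 3)) - 80 = (-50 + 1) - 80 = -49 - 80 = -129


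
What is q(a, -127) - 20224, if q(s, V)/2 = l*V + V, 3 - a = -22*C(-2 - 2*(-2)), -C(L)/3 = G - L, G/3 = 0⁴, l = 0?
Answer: -20478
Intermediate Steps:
G = 0 (G = 3*0⁴ = 3*0 = 0)
C(L) = 3*L (C(L) = -3*(0 - L) = -(-3)*L = 3*L)
a = 135 (a = 3 - (-22)*3*(-2 - 2*(-2)) = 3 - (-22)*3*(-2 + 4) = 3 - (-22)*3*2 = 3 - (-22)*6 = 3 - 1*(-132) = 3 + 132 = 135)
q(s, V) = 2*V (q(s, V) = 2*(0*V + V) = 2*(0 + V) = 2*V)
q(a, -127) - 20224 = 2*(-127) - 20224 = -254 - 20224 = -20478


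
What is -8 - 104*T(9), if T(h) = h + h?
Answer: -1880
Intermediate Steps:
T(h) = 2*h
-8 - 104*T(9) = -8 - 208*9 = -8 - 104*18 = -8 - 1872 = -1880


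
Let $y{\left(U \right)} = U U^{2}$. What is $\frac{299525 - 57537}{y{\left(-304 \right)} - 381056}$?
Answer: $- \frac{60497}{7118880} \approx -0.0084981$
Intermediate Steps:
$y{\left(U \right)} = U^{3}$
$\frac{299525 - 57537}{y{\left(-304 \right)} - 381056} = \frac{299525 - 57537}{\left(-304\right)^{3} - 381056} = \frac{241988}{-28094464 - 381056} = \frac{241988}{-28475520} = 241988 \left(- \frac{1}{28475520}\right) = - \frac{60497}{7118880}$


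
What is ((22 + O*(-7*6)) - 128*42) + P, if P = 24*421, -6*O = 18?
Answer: 4876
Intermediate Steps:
O = -3 (O = -⅙*18 = -3)
P = 10104
((22 + O*(-7*6)) - 128*42) + P = ((22 - (-21)*6) - 128*42) + 10104 = ((22 - 3*(-42)) - 5376) + 10104 = ((22 + 126) - 5376) + 10104 = (148 - 5376) + 10104 = -5228 + 10104 = 4876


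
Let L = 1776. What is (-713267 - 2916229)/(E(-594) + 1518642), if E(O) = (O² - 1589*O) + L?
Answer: -151229/117380 ≈ -1.2884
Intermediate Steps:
E(O) = 1776 + O² - 1589*O (E(O) = (O² - 1589*O) + 1776 = 1776 + O² - 1589*O)
(-713267 - 2916229)/(E(-594) + 1518642) = (-713267 - 2916229)/((1776 + (-594)² - 1589*(-594)) + 1518642) = -3629496/((1776 + 352836 + 943866) + 1518642) = -3629496/(1298478 + 1518642) = -3629496/2817120 = -3629496*1/2817120 = -151229/117380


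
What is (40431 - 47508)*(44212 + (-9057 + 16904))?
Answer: -368421543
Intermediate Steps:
(40431 - 47508)*(44212 + (-9057 + 16904)) = -7077*(44212 + 7847) = -7077*52059 = -368421543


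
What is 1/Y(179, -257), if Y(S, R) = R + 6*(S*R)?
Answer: -1/276275 ≈ -3.6196e-6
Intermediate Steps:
Y(S, R) = R + 6*R*S (Y(S, R) = R + 6*(R*S) = R + 6*R*S)
1/Y(179, -257) = 1/(-257*(1 + 6*179)) = 1/(-257*(1 + 1074)) = 1/(-257*1075) = 1/(-276275) = -1/276275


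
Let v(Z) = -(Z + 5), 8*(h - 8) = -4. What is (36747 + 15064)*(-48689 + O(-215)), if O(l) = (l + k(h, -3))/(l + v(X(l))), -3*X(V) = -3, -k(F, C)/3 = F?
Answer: -1114975984093/442 ≈ -2.5226e+9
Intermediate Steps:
h = 15/2 (h = 8 + (⅛)*(-4) = 8 - ½ = 15/2 ≈ 7.5000)
k(F, C) = -3*F
X(V) = 1 (X(V) = -⅓*(-3) = 1)
v(Z) = -5 - Z (v(Z) = -(5 + Z) = -5 - Z)
O(l) = (-45/2 + l)/(-6 + l) (O(l) = (l - 3*15/2)/(l + (-5 - 1*1)) = (l - 45/2)/(l + (-5 - 1)) = (-45/2 + l)/(l - 6) = (-45/2 + l)/(-6 + l))
(36747 + 15064)*(-48689 + O(-215)) = (36747 + 15064)*(-48689 + (-45/2 - 215)/(-6 - 215)) = 51811*(-48689 - 475/2/(-221)) = 51811*(-48689 - 1/221*(-475/2)) = 51811*(-48689 + 475/442) = 51811*(-21520063/442) = -1114975984093/442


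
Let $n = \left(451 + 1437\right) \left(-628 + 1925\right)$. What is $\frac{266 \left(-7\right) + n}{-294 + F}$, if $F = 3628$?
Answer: $\frac{1223437}{1667} \approx 733.92$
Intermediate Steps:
$n = 2448736$ ($n = 1888 \cdot 1297 = 2448736$)
$\frac{266 \left(-7\right) + n}{-294 + F} = \frac{266 \left(-7\right) + 2448736}{-294 + 3628} = \frac{-1862 + 2448736}{3334} = 2446874 \cdot \frac{1}{3334} = \frac{1223437}{1667}$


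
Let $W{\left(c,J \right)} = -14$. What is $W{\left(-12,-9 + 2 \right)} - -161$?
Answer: $147$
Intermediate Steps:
$W{\left(-12,-9 + 2 \right)} - -161 = -14 - -161 = -14 + 161 = 147$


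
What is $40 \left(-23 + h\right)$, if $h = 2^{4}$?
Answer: $-280$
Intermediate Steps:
$h = 16$
$40 \left(-23 + h\right) = 40 \left(-23 + 16\right) = 40 \left(-7\right) = -280$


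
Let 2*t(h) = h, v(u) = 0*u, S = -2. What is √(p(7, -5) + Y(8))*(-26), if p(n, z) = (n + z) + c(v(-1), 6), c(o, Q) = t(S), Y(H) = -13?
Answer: -52*I*√3 ≈ -90.067*I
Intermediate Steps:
v(u) = 0
t(h) = h/2
c(o, Q) = -1 (c(o, Q) = (½)*(-2) = -1)
p(n, z) = -1 + n + z (p(n, z) = (n + z) - 1 = -1 + n + z)
√(p(7, -5) + Y(8))*(-26) = √((-1 + 7 - 5) - 13)*(-26) = √(1 - 13)*(-26) = √(-12)*(-26) = (2*I*√3)*(-26) = -52*I*√3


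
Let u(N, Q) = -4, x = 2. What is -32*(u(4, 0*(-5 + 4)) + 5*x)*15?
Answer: -2880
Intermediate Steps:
-32*(u(4, 0*(-5 + 4)) + 5*x)*15 = -32*(-4 + 5*2)*15 = -32*(-4 + 10)*15 = -32*6*15 = -192*15 = -2880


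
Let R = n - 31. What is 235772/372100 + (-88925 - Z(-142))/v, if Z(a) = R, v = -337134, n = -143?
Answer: 28127751137/31361890350 ≈ 0.89688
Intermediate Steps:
R = -174 (R = -143 - 31 = -174)
Z(a) = -174
235772/372100 + (-88925 - Z(-142))/v = 235772/372100 + (-88925 - 1*(-174))/(-337134) = 235772*(1/372100) + (-88925 + 174)*(-1/337134) = 58943/93025 - 88751*(-1/337134) = 58943/93025 + 88751/337134 = 28127751137/31361890350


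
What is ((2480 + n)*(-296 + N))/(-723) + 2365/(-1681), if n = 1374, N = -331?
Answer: 1353452001/405121 ≈ 3340.9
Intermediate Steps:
((2480 + n)*(-296 + N))/(-723) + 2365/(-1681) = ((2480 + 1374)*(-296 - 331))/(-723) + 2365/(-1681) = (3854*(-627))*(-1/723) + 2365*(-1/1681) = -2416458*(-1/723) - 2365/1681 = 805486/241 - 2365/1681 = 1353452001/405121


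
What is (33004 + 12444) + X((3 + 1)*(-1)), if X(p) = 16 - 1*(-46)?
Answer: 45510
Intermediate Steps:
X(p) = 62 (X(p) = 16 + 46 = 62)
(33004 + 12444) + X((3 + 1)*(-1)) = (33004 + 12444) + 62 = 45448 + 62 = 45510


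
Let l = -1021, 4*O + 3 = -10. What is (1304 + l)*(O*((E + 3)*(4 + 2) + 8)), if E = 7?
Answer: -62543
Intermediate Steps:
O = -13/4 (O = -¾ + (¼)*(-10) = -¾ - 5/2 = -13/4 ≈ -3.2500)
(1304 + l)*(O*((E + 3)*(4 + 2) + 8)) = (1304 - 1021)*(-13*((7 + 3)*(4 + 2) + 8)/4) = 283*(-13*(10*6 + 8)/4) = 283*(-13*(60 + 8)/4) = 283*(-13/4*68) = 283*(-221) = -62543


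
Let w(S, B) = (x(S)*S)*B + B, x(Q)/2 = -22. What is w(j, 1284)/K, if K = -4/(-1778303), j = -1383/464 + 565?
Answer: -1637401564282353/116 ≈ -1.4116e+13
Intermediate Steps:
x(Q) = -44 (x(Q) = 2*(-22) = -44)
j = 260777/464 (j = -1383*1/464 + 565 = -1383/464 + 565 = 260777/464 ≈ 562.02)
w(S, B) = B - 44*B*S (w(S, B) = (-44*S)*B + B = -44*B*S + B = B - 44*B*S)
K = 4/1778303 (K = -4*(-1/1778303) = 4/1778303 ≈ 2.2493e-6)
w(j, 1284)/K = (1284*(1 - 44*260777/464))/(4/1778303) = (1284*(1 - 2868547/116))*(1778303/4) = (1284*(-2868431/116))*(1778303/4) = -920766351/29*1778303/4 = -1637401564282353/116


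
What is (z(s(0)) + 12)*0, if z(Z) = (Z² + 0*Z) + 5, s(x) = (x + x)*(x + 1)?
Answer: 0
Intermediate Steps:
s(x) = 2*x*(1 + x) (s(x) = (2*x)*(1 + x) = 2*x*(1 + x))
z(Z) = 5 + Z² (z(Z) = (Z² + 0) + 5 = Z² + 5 = 5 + Z²)
(z(s(0)) + 12)*0 = ((5 + (2*0*(1 + 0))²) + 12)*0 = ((5 + (2*0*1)²) + 12)*0 = ((5 + 0²) + 12)*0 = ((5 + 0) + 12)*0 = (5 + 12)*0 = 17*0 = 0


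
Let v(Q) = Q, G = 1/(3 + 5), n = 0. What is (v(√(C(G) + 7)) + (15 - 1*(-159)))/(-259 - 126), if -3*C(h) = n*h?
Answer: -174/385 - √7/385 ≈ -0.45882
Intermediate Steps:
G = ⅛ (G = 1/8 = ⅛ ≈ 0.12500)
C(h) = 0 (C(h) = -0*h = -⅓*0 = 0)
(v(√(C(G) + 7)) + (15 - 1*(-159)))/(-259 - 126) = (√(0 + 7) + (15 - 1*(-159)))/(-259 - 126) = (√7 + (15 + 159))/(-385) = (√7 + 174)*(-1/385) = (174 + √7)*(-1/385) = -174/385 - √7/385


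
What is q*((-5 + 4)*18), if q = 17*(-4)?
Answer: 1224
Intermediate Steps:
q = -68
q*((-5 + 4)*18) = -68*(-5 + 4)*18 = -(-68)*18 = -68*(-18) = 1224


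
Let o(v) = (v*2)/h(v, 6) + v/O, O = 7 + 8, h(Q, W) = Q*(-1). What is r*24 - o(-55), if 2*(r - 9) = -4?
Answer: 521/3 ≈ 173.67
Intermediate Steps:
r = 7 (r = 9 + (½)*(-4) = 9 - 2 = 7)
h(Q, W) = -Q
O = 15
o(v) = -2 + v/15 (o(v) = (v*2)/((-v)) + v/15 = (2*v)*(-1/v) + v*(1/15) = -2 + v/15)
r*24 - o(-55) = 7*24 - (-2 + (1/15)*(-55)) = 168 - (-2 - 11/3) = 168 - 1*(-17/3) = 168 + 17/3 = 521/3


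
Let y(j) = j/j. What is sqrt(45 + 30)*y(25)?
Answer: 5*sqrt(3) ≈ 8.6602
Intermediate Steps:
y(j) = 1
sqrt(45 + 30)*y(25) = sqrt(45 + 30)*1 = sqrt(75)*1 = (5*sqrt(3))*1 = 5*sqrt(3)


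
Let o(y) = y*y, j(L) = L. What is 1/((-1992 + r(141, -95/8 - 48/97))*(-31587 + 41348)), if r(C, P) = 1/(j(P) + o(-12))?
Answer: -102145/1986090816704 ≈ -5.1430e-8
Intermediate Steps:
o(y) = y**2
r(C, P) = 1/(144 + P) (r(C, P) = 1/(P + (-12)**2) = 1/(P + 144) = 1/(144 + P))
1/((-1992 + r(141, -95/8 - 48/97))*(-31587 + 41348)) = 1/((-1992 + 1/(144 + (-95/8 - 48/97)))*(-31587 + 41348)) = 1/((-1992 + 1/(144 + (-95*1/8 - 48*1/97)))*9761) = 1/((-1992 + 1/(144 + (-95/8 - 48/97)))*9761) = 1/((-1992 + 1/(144 - 9599/776))*9761) = 1/((-1992 + 1/(102145/776))*9761) = 1/((-1992 + 776/102145)*9761) = 1/(-203472064/102145*9761) = 1/(-1986090816704/102145) = -102145/1986090816704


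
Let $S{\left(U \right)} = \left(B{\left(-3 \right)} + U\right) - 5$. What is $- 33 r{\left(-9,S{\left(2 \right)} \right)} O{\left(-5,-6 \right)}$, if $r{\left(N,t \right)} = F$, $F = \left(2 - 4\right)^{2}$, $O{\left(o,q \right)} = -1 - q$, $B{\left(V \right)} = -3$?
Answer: $-660$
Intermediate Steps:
$F = 4$ ($F = \left(-2\right)^{2} = 4$)
$S{\left(U \right)} = -8 + U$ ($S{\left(U \right)} = \left(-3 + U\right) - 5 = -8 + U$)
$r{\left(N,t \right)} = 4$
$- 33 r{\left(-9,S{\left(2 \right)} \right)} O{\left(-5,-6 \right)} = \left(-33\right) 4 \left(-1 - -6\right) = - 132 \left(-1 + 6\right) = \left(-132\right) 5 = -660$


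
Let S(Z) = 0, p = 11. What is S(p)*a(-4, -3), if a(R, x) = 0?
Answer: 0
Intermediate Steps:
S(p)*a(-4, -3) = 0*0 = 0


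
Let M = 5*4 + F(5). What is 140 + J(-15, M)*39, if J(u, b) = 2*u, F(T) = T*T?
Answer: -1030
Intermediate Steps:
F(T) = T**2
M = 45 (M = 5*4 + 5**2 = 20 + 25 = 45)
140 + J(-15, M)*39 = 140 + (2*(-15))*39 = 140 - 30*39 = 140 - 1170 = -1030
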